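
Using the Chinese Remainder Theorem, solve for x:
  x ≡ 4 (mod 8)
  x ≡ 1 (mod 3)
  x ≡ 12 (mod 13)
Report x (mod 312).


Moduli 8, 3, 13 are pairwise coprime; by CRT there is a unique solution modulo M = 8 · 3 · 13 = 312.
Solve pairwise, accumulating the modulus:
  Start with x ≡ 4 (mod 8).
  Combine with x ≡ 1 (mod 3): since gcd(8, 3) = 1, we get a unique residue mod 24.
    Write x = 4 + 8·t and substitute into x ≡ 1 (mod 3): 8·t ≡ 1 − 4 = -3 (mod 3).
    Reduce coefficients mod 3: 2·t ≡ 0 (mod 3).
    The inverse of 2 mod 3 is 2 (since 2·2 = 4 = 1·3 + 1), so t ≡ 2·0 = 0 ≡ 0 (mod 3).
    Then x = 4 + 8·0 = 4, valid modulo lcm(8, 3) = 24: x ≡ 4 (mod 24).
  Combine with x ≡ 12 (mod 13): since gcd(24, 13) = 1, we get a unique residue mod 312.
    Write x = 4 + 24·t and substitute into x ≡ 12 (mod 13): 24·t ≡ 12 − 4 = 8 (mod 13).
    Reduce coefficients mod 13: 11·t ≡ 8 (mod 13).
    The inverse of 11 mod 13 is 6 (since 11·6 = 66 = 5·13 + 1), so t ≡ 6·8 = 48 ≡ 9 (mod 13).
    Then x = 4 + 24·9 = 220, valid modulo lcm(24, 13) = 312: x ≡ 220 (mod 312).
Verify: 220 mod 8 = 4 ✓, 220 mod 3 = 1 ✓, 220 mod 13 = 12 ✓.

x ≡ 220 (mod 312).


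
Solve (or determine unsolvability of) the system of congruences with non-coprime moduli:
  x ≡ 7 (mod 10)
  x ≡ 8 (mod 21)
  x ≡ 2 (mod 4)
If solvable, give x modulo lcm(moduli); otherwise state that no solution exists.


Moduli 10, 21, 4 are not pairwise coprime, so CRT works modulo lcm(m_i) when all pairwise compatibility conditions hold.
Pairwise compatibility: gcd(m_i, m_j) must divide a_i - a_j for every pair.
Merge one congruence at a time:
  Start: x ≡ 7 (mod 10).
  Combine with x ≡ 8 (mod 21): gcd(10, 21) = 1; 8 - 7 = 1, which IS divisible by 1, so compatible.
    Write x = 7 + 10·t and substitute into x ≡ 8 (mod 21): 10·t ≡ 8 − 7 = 1 (mod 21).
    The inverse of 10 mod 21 is 19 (since 10·19 = 190 = 9·21 + 1), so t ≡ 19·1 = 19 ≡ 19 (mod 21).
    Then x = 7 + 10·19 = 197, valid modulo lcm(10, 21) = 210: x ≡ 197 (mod 210).
  Combine with x ≡ 2 (mod 4): gcd(210, 4) = 2, and 2 - 197 = -195 is NOT divisible by 2.
    ⇒ system is inconsistent (no integer solution).

No solution (the system is inconsistent).


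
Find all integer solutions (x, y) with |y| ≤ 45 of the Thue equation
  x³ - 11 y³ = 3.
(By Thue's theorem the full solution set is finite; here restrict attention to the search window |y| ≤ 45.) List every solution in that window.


The equation is x³ - 11y³ = 3. For fixed y, x³ = 11·y³ + 3, so a solution requires the RHS to be a perfect cube.
Strategy: iterate y from -45 to 45, compute RHS = 11·y³ + 3, and check whether it is a (positive or negative) perfect cube.
Check small values of y:
  y = 0: RHS = 3 is not a perfect cube.
  y = 1: RHS = 14 is not a perfect cube.
  y = -1: RHS = -8 = (-2)³ ⇒ x = -2 works.
  y = 2: RHS = 91 is not a perfect cube.
  y = -2: RHS = -85 is not a perfect cube.
  y = 3: RHS = 300 is not a perfect cube.
  y = -3: RHS = -294 is not a perfect cube.
Continuing the search up to |y| = 45 finds no further solutions beyond those listed.
Collected solutions: (-2, -1).

Solutions (with |y| ≤ 45): (-2, -1).


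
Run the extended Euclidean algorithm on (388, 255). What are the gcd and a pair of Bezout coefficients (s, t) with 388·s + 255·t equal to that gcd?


Euclidean algorithm on (388, 255) — divide until remainder is 0:
  388 = 1 · 255 + 133
  255 = 1 · 133 + 122
  133 = 1 · 122 + 11
  122 = 11 · 11 + 1
  11 = 11 · 1 + 0
gcd(388, 255) = 1.
Track Bezout coefficients alongside the remainders: start with r₀ = 388 = a·1 + b·0 (s = 1, t = 0) and r₁ = 255 = a·0 + b·1 (s = 0, t = 1); each new remainder r_{k+1} = r_{k-1} − q_k·r_k inherits s_{k+1} = s_{k-1} − q_k·s_k, t_{k+1} = t_{k-1} − q_k·t_k, so r_k = a·s_k + b·t_k at every step:
  q = 1: r = 133, s = 1 − 1·0 = 1, t = 0 − 1·1 = -1  (check: 388·1 + 255·(-1) = 133)
  q = 1: r = 122, s = 0 − 1·1 = -1, t = 1 − 1·(-1) = 2  (check: 388·(-1) + 255·2 = 122)
  q = 1: r = 11, s = 1 − 1·(-1) = 2, t = -1 − 1·2 = -3  (check: 388·2 + 255·(-3) = 11)
  q = 11: r = 1, s = -1 − 11·2 = -23, t = 2 − 11·(-3) = 35  (check: 388·(-23) + 255·35 = 1)
The row with r = 1 (the gcd) gives the Bezout coefficients s = -23, t = 35.
Result: 388 · (-23) + 255 · (35) = 1.

gcd(388, 255) = 1; s = -23, t = 35 (check: 388·(-23) + 255·35 = 1).


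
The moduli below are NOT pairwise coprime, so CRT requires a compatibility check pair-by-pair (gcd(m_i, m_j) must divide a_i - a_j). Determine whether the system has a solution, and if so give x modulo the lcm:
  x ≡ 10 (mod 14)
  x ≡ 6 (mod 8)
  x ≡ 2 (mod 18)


Moduli 14, 8, 18 are not pairwise coprime, so CRT works modulo lcm(m_i) when all pairwise compatibility conditions hold.
Pairwise compatibility: gcd(m_i, m_j) must divide a_i - a_j for every pair.
Merge one congruence at a time:
  Start: x ≡ 10 (mod 14).
  Combine with x ≡ 6 (mod 8): gcd(14, 8) = 2; 6 - 10 = -4, which IS divisible by 2, so compatible.
    Write x = 10 + 14·t and substitute into x ≡ 6 (mod 8): 14·t ≡ 6 − 10 = -4 (mod 8).
    Divide the congruence (and modulus) by g = 2: 7·t ≡ -2 (mod 4).
    Reduce coefficients mod 4: 3·t ≡ 2 (mod 4).
    The inverse of 3 mod 4 is 3 (since 3·3 = 9 = 2·4 + 1), so t ≡ 3·2 = 6 ≡ 2 (mod 4).
    Then x = 10 + 14·2 = 38, valid modulo lcm(14, 8) = 56: x ≡ 38 (mod 56).
  Combine with x ≡ 2 (mod 18): gcd(56, 18) = 2; 2 - 38 = -36, which IS divisible by 2, so compatible.
    Write x = 38 + 56·t and substitute into x ≡ 2 (mod 18): 56·t ≡ 2 − 38 = -36 (mod 18).
    Divide the congruence (and modulus) by g = 2: 28·t ≡ -18 (mod 9).
    Reduce coefficients mod 9: 1·t ≡ 0 (mod 9).
    So t ≡ 0 (mod 9).
    Then x = 38 + 56·0 = 38, valid modulo lcm(56, 18) = 504: x ≡ 38 (mod 504).
Verify: 38 mod 14 = 10, 38 mod 8 = 6, 38 mod 18 = 2.

x ≡ 38 (mod 504).


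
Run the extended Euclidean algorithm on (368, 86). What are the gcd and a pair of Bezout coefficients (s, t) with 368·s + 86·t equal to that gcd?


Euclidean algorithm on (368, 86) — divide until remainder is 0:
  368 = 4 · 86 + 24
  86 = 3 · 24 + 14
  24 = 1 · 14 + 10
  14 = 1 · 10 + 4
  10 = 2 · 4 + 2
  4 = 2 · 2 + 0
gcd(368, 86) = 2.
Track Bezout coefficients alongside the remainders: start with r₀ = 368 = a·1 + b·0 (s = 1, t = 0) and r₁ = 86 = a·0 + b·1 (s = 0, t = 1); each new remainder r_{k+1} = r_{k-1} − q_k·r_k inherits s_{k+1} = s_{k-1} − q_k·s_k, t_{k+1} = t_{k-1} − q_k·t_k, so r_k = a·s_k + b·t_k at every step:
  q = 4: r = 24, s = 1 − 4·0 = 1, t = 0 − 4·1 = -4  (check: 368·1 + 86·(-4) = 24)
  q = 3: r = 14, s = 0 − 3·1 = -3, t = 1 − 3·(-4) = 13  (check: 368·(-3) + 86·13 = 14)
  q = 1: r = 10, s = 1 − 1·(-3) = 4, t = -4 − 1·13 = -17  (check: 368·4 + 86·(-17) = 10)
  q = 1: r = 4, s = -3 − 1·4 = -7, t = 13 − 1·(-17) = 30  (check: 368·(-7) + 86·30 = 4)
  q = 2: r = 2, s = 4 − 2·(-7) = 18, t = -17 − 2·30 = -77  (check: 368·18 + 86·(-77) = 2)
The row with r = 2 (the gcd) gives the Bezout coefficients s = 18, t = -77.
Result: 368 · (18) + 86 · (-77) = 2.

gcd(368, 86) = 2; s = 18, t = -77 (check: 368·18 + 86·(-77) = 2).


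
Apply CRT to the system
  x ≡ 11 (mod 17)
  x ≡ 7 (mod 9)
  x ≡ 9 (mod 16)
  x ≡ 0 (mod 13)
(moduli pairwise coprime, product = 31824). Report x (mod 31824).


Product of moduli M = 17 · 9 · 16 · 13 = 31824.
Merge one congruence at a time:
  Start: x ≡ 11 (mod 17).
  Combine with x ≡ 7 (mod 9); new modulus lcm = 153.
    Write x = 11 + 17·t and substitute into x ≡ 7 (mod 9): 17·t ≡ 7 − 11 = -4 (mod 9).
    Reduce coefficients mod 9: 8·t ≡ 5 (mod 9).
    The inverse of 8 mod 9 is 8 (since 8·8 = 64 = 7·9 + 1), so t ≡ 8·5 = 40 ≡ 4 (mod 9).
    Then x = 11 + 17·4 = 79, valid modulo lcm(17, 9) = 153: x ≡ 79 (mod 153).
  Combine with x ≡ 9 (mod 16); new modulus lcm = 2448.
    Write x = 79 + 153·t and substitute into x ≡ 9 (mod 16): 153·t ≡ 9 − 79 = -70 (mod 16).
    Reduce coefficients mod 16: 9·t ≡ 10 (mod 16).
    The inverse of 9 mod 16 is 9 (since 9·9 = 81 = 5·16 + 1), so t ≡ 9·10 = 90 ≡ 10 (mod 16).
    Then x = 79 + 153·10 = 1609, valid modulo lcm(153, 16) = 2448: x ≡ 1609 (mod 2448).
  Combine with x ≡ 0 (mod 13); new modulus lcm = 31824.
    Write x = 1609 + 2448·t and substitute into x ≡ 0 (mod 13): 2448·t ≡ 0 − 1609 = -1609 (mod 13).
    Reduce coefficients mod 13: 4·t ≡ 3 (mod 13).
    The inverse of 4 mod 13 is 10 (since 4·10 = 40 = 3·13 + 1), so t ≡ 10·3 = 30 ≡ 4 (mod 13).
    Then x = 1609 + 2448·4 = 11401, valid modulo lcm(2448, 13) = 31824: x ≡ 11401 (mod 31824).
Verify against each original: 11401 mod 17 = 11, 11401 mod 9 = 7, 11401 mod 16 = 9, 11401 mod 13 = 0.

x ≡ 11401 (mod 31824).


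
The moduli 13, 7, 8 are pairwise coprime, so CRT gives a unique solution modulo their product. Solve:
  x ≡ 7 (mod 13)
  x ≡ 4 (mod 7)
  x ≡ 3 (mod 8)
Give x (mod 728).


Moduli 13, 7, 8 are pairwise coprime; by CRT there is a unique solution modulo M = 13 · 7 · 8 = 728.
Solve pairwise, accumulating the modulus:
  Start with x ≡ 7 (mod 13).
  Combine with x ≡ 4 (mod 7): since gcd(13, 7) = 1, we get a unique residue mod 91.
    Write x = 7 + 13·t and substitute into x ≡ 4 (mod 7): 13·t ≡ 4 − 7 = -3 (mod 7).
    Reduce coefficients mod 7: 6·t ≡ 4 (mod 7).
    The inverse of 6 mod 7 is 6 (since 6·6 = 36 = 5·7 + 1), so t ≡ 6·4 = 24 ≡ 3 (mod 7).
    Then x = 7 + 13·3 = 46, valid modulo lcm(13, 7) = 91: x ≡ 46 (mod 91).
  Combine with x ≡ 3 (mod 8): since gcd(91, 8) = 1, we get a unique residue mod 728.
    Write x = 46 + 91·t and substitute into x ≡ 3 (mod 8): 91·t ≡ 3 − 46 = -43 (mod 8).
    Reduce coefficients mod 8: 3·t ≡ 5 (mod 8).
    The inverse of 3 mod 8 is 3 (since 3·3 = 9 = 1·8 + 1), so t ≡ 3·5 = 15 ≡ 7 (mod 8).
    Then x = 46 + 91·7 = 683, valid modulo lcm(91, 8) = 728: x ≡ 683 (mod 728).
Verify: 683 mod 13 = 7 ✓, 683 mod 7 = 4 ✓, 683 mod 8 = 3 ✓.

x ≡ 683 (mod 728).


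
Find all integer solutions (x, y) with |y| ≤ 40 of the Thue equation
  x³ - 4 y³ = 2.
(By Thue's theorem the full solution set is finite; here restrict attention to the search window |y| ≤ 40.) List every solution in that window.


The equation is x³ - 4y³ = 2. For fixed y, x³ = 4·y³ + 2, so a solution requires the RHS to be a perfect cube.
Strategy: iterate y from -40 to 40, compute RHS = 4·y³ + 2, and check whether it is a (positive or negative) perfect cube.
Check small values of y:
  y = 0: RHS = 2 is not a perfect cube.
  y = 1: RHS = 6 is not a perfect cube.
  y = -1: RHS = -2 is not a perfect cube.
  y = 2: RHS = 34 is not a perfect cube.
  y = -2: RHS = -30 is not a perfect cube.
  y = 3: RHS = 110 is not a perfect cube.
  y = -3: RHS = -106 is not a perfect cube.
Continuing the search up to |y| = 40 finds no solutions either.
No (x, y) in the scanned range satisfies the equation.

No integer solutions with |y| ≤ 40.


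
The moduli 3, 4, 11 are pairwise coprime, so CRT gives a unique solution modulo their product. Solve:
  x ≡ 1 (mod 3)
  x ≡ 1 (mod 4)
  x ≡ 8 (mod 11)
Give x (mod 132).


Moduli 3, 4, 11 are pairwise coprime; by CRT there is a unique solution modulo M = 3 · 4 · 11 = 132.
Solve pairwise, accumulating the modulus:
  Start with x ≡ 1 (mod 3).
  Combine with x ≡ 1 (mod 4): since gcd(3, 4) = 1, we get a unique residue mod 12.
    Write x = 1 + 3·t and substitute into x ≡ 1 (mod 4): 3·t ≡ 1 − 1 = 0 (mod 4).
    The inverse of 3 mod 4 is 3 (since 3·3 = 9 = 2·4 + 1), so t ≡ 3·0 = 0 ≡ 0 (mod 4).
    Then x = 1 + 3·0 = 1, valid modulo lcm(3, 4) = 12: x ≡ 1 (mod 12).
  Combine with x ≡ 8 (mod 11): since gcd(12, 11) = 1, we get a unique residue mod 132.
    Write x = 1 + 12·t and substitute into x ≡ 8 (mod 11): 12·t ≡ 8 − 1 = 7 (mod 11).
    Reduce coefficients mod 11: 1·t ≡ 7 (mod 11).
    So t ≡ 7 (mod 11).
    Then x = 1 + 12·7 = 85, valid modulo lcm(12, 11) = 132: x ≡ 85 (mod 132).
Verify: 85 mod 3 = 1 ✓, 85 mod 4 = 1 ✓, 85 mod 11 = 8 ✓.

x ≡ 85 (mod 132).


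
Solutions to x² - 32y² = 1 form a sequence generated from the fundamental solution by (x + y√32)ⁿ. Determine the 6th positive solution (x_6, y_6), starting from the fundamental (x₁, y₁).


Step 1: Find the fundamental solution (x₁, y₁) of x² - 32y² = 1.
  Expand √32 as a continued fraction. a₀ = ⌊√32⌋ = 5; iterate m_{k+1} = d_k·a_k − m_k, d_{k+1} = (32 − m_{k+1}²)/d_k, a_{k+1} = ⌊(a₀ + m_{k+1})/d_{k+1}⌋ (starting m₀ = 0, d₀ = 1), with convergents p_k = a_k·p_{k-1} + p_{k-2}, q_k = a_k·q_{k-1} + q_{k-2} (p₋₁ = 1, q₋₁ = 0):
  k = 0: a₀ = 5; p₀/q₀ = 5/1; p₀² − 32·q₀² = 25 − 32 = -7.
  k = 1: m = 5, d = 7, a = ⌊(5 + 5)/7⌋ = 1; p/q = (1·5 + 1)/(1·1 + 0) = 6/1; p² − 32·q² = 36 − 32 = 4.
  k = 2: m = 2, d = 4, a = ⌊(5 + 2)/4⌋ = 1; p/q = (1·6 + 5)/(1·1 + 1) = 11/2; p² − 32·q² = 121 − 128 = -7.
  k = 3: m = 2, d = 7, a = ⌊(5 + 2)/7⌋ = 1; p/q = (1·11 + 6)/(1·2 + 1) = 17/3; p² − 32·q² = 289 − 288 = 1.
  The first convergent with p² − 32·q² = 1 gives the fundamental solution (x₁, y₁) = (17, 3).
Step 2: Apply the recurrence (x_{n+1}, y_{n+1}) = (x₁x_n + 32y₁y_n, x₁y_n + y₁x_n) repeatedly.
  From (x_1, y_1) = (17, 3): x_2 = 17·17 + 32·3·3 = 577; y_2 = 17·3 + 3·17 = 102.
  From (x_2, y_2) = (577, 102): x_3 = 17·577 + 32·3·102 = 19601; y_3 = 17·102 + 3·577 = 3465.
  From (x_3, y_3) = (19601, 3465): x_4 = 17·19601 + 32·3·3465 = 665857; y_4 = 17·3465 + 3·19601 = 117708.
  From (x_4, y_4) = (665857, 117708): x_5 = 17·665857 + 32·3·117708 = 22619537; y_5 = 17·117708 + 3·665857 = 3998607.
  From (x_5, y_5) = (22619537, 3998607): x_6 = 17·22619537 + 32·3·3998607 = 768398401; y_6 = 17·3998607 + 3·22619537 = 135834930.
Step 3: Verify x_6² - 32·y_6² = 590436102659356801 - 590436102659356800 = 1 (should be 1). ✓

(x_1, y_1) = (17, 3); (x_6, y_6) = (768398401, 135834930).


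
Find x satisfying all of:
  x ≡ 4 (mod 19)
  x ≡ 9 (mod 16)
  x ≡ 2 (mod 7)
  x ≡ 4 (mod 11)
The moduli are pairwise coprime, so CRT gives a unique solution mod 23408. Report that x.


Product of moduli M = 19 · 16 · 7 · 11 = 23408.
Merge one congruence at a time:
  Start: x ≡ 4 (mod 19).
  Combine with x ≡ 9 (mod 16); new modulus lcm = 304.
    Write x = 4 + 19·t and substitute into x ≡ 9 (mod 16): 19·t ≡ 9 − 4 = 5 (mod 16).
    Reduce coefficients mod 16: 3·t ≡ 5 (mod 16).
    The inverse of 3 mod 16 is 11 (since 3·11 = 33 = 2·16 + 1), so t ≡ 11·5 = 55 ≡ 7 (mod 16).
    Then x = 4 + 19·7 = 137, valid modulo lcm(19, 16) = 304: x ≡ 137 (mod 304).
  Combine with x ≡ 2 (mod 7); new modulus lcm = 2128.
    Write x = 137 + 304·t and substitute into x ≡ 2 (mod 7): 304·t ≡ 2 − 137 = -135 (mod 7).
    Reduce coefficients mod 7: 3·t ≡ 5 (mod 7).
    The inverse of 3 mod 7 is 5 (since 3·5 = 15 = 2·7 + 1), so t ≡ 5·5 = 25 ≡ 4 (mod 7).
    Then x = 137 + 304·4 = 1353, valid modulo lcm(304, 7) = 2128: x ≡ 1353 (mod 2128).
  Combine with x ≡ 4 (mod 11); new modulus lcm = 23408.
    Write x = 1353 + 2128·t and substitute into x ≡ 4 (mod 11): 2128·t ≡ 4 − 1353 = -1349 (mod 11).
    Reduce coefficients mod 11: 5·t ≡ 4 (mod 11).
    The inverse of 5 mod 11 is 9 (since 5·9 = 45 = 4·11 + 1), so t ≡ 9·4 = 36 ≡ 3 (mod 11).
    Then x = 1353 + 2128·3 = 7737, valid modulo lcm(2128, 11) = 23408: x ≡ 7737 (mod 23408).
Verify against each original: 7737 mod 19 = 4, 7737 mod 16 = 9, 7737 mod 7 = 2, 7737 mod 11 = 4.

x ≡ 7737 (mod 23408).


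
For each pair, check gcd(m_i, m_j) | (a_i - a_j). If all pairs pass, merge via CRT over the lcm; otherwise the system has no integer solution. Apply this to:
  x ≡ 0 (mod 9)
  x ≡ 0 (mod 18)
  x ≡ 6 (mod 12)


Moduli 9, 18, 12 are not pairwise coprime, so CRT works modulo lcm(m_i) when all pairwise compatibility conditions hold.
Pairwise compatibility: gcd(m_i, m_j) must divide a_i - a_j for every pair.
Merge one congruence at a time:
  Start: x ≡ 0 (mod 9).
  Combine with x ≡ 0 (mod 18): gcd(9, 18) = 9; 0 - 0 = 0, which IS divisible by 9, so compatible.
    Write x = 0 + 9·t and substitute into x ≡ 0 (mod 18): 9·t ≡ 0 − 0 = 0 (mod 18).
    Divide the congruence (and modulus) by g = 9: 1·t ≡ 0 (mod 2).
    So t ≡ 0 (mod 2).
    Then x = 0 + 9·0 = 0, valid modulo lcm(9, 18) = 18: x ≡ 0 (mod 18).
  Combine with x ≡ 6 (mod 12): gcd(18, 12) = 6; 6 - 0 = 6, which IS divisible by 6, so compatible.
    Write x = 0 + 18·t and substitute into x ≡ 6 (mod 12): 18·t ≡ 6 − 0 = 6 (mod 12).
    Divide the congruence (and modulus) by g = 6: 3·t ≡ 1 (mod 2).
    Reduce coefficients mod 2: 1·t ≡ 1 (mod 2).
    So t ≡ 1 (mod 2).
    Then x = 0 + 18·1 = 18, valid modulo lcm(18, 12) = 36: x ≡ 18 (mod 36).
Verify: 18 mod 9 = 0, 18 mod 18 = 0, 18 mod 12 = 6.

x ≡ 18 (mod 36).


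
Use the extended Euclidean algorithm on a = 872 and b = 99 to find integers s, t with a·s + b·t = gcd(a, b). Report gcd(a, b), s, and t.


Euclidean algorithm on (872, 99) — divide until remainder is 0:
  872 = 8 · 99 + 80
  99 = 1 · 80 + 19
  80 = 4 · 19 + 4
  19 = 4 · 4 + 3
  4 = 1 · 3 + 1
  3 = 3 · 1 + 0
gcd(872, 99) = 1.
Track Bezout coefficients alongside the remainders: start with r₀ = 872 = a·1 + b·0 (s = 1, t = 0) and r₁ = 99 = a·0 + b·1 (s = 0, t = 1); each new remainder r_{k+1} = r_{k-1} − q_k·r_k inherits s_{k+1} = s_{k-1} − q_k·s_k, t_{k+1} = t_{k-1} − q_k·t_k, so r_k = a·s_k + b·t_k at every step:
  q = 8: r = 80, s = 1 − 8·0 = 1, t = 0 − 8·1 = -8  (check: 872·1 + 99·(-8) = 80)
  q = 1: r = 19, s = 0 − 1·1 = -1, t = 1 − 1·(-8) = 9  (check: 872·(-1) + 99·9 = 19)
  q = 4: r = 4, s = 1 − 4·(-1) = 5, t = -8 − 4·9 = -44  (check: 872·5 + 99·(-44) = 4)
  q = 4: r = 3, s = -1 − 4·5 = -21, t = 9 − 4·(-44) = 185  (check: 872·(-21) + 99·185 = 3)
  q = 1: r = 1, s = 5 − 1·(-21) = 26, t = -44 − 1·185 = -229  (check: 872·26 + 99·(-229) = 1)
The row with r = 1 (the gcd) gives the Bezout coefficients s = 26, t = -229.
Result: 872 · (26) + 99 · (-229) = 1.

gcd(872, 99) = 1; s = 26, t = -229 (check: 872·26 + 99·(-229) = 1).


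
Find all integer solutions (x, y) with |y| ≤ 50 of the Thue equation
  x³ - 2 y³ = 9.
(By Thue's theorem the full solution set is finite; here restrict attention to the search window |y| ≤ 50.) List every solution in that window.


The equation is x³ - 2y³ = 9. For fixed y, x³ = 2·y³ + 9, so a solution requires the RHS to be a perfect cube.
Strategy: iterate y from -50 to 50, compute RHS = 2·y³ + 9, and check whether it is a (positive or negative) perfect cube.
Check small values of y:
  y = 0: RHS = 9 is not a perfect cube.
  y = 1: RHS = 11 is not a perfect cube.
  y = -1: RHS = 7 is not a perfect cube.
  y = 2: RHS = 25 is not a perfect cube.
  y = -2: RHS = -7 is not a perfect cube.
  y = 3: RHS = 63 is not a perfect cube.
  y = -3: RHS = -45 is not a perfect cube.
Continuing the search up to |y| = 50 finds no solutions either.
No (x, y) in the scanned range satisfies the equation.

No integer solutions with |y| ≤ 50.


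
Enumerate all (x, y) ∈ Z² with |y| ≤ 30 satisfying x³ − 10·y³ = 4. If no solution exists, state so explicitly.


The equation is x³ - 10y³ = 4. For fixed y, x³ = 10·y³ + 4, so a solution requires the RHS to be a perfect cube.
Strategy: iterate y from -30 to 30, compute RHS = 10·y³ + 4, and check whether it is a (positive or negative) perfect cube.
Check small values of y:
  y = 0: RHS = 4 is not a perfect cube.
  y = 1: RHS = 14 is not a perfect cube.
  y = -1: RHS = -6 is not a perfect cube.
  y = 2: RHS = 84 is not a perfect cube.
  y = -2: RHS = -76 is not a perfect cube.
  y = 3: RHS = 274 is not a perfect cube.
  y = -3: RHS = -266 is not a perfect cube.
Continuing the search up to |y| = 30 finds no solutions either.
No (x, y) in the scanned range satisfies the equation.

No integer solutions with |y| ≤ 30.


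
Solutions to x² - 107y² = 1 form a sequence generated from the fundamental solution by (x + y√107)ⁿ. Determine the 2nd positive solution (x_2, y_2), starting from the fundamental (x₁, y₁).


Step 1: Find the fundamental solution (x₁, y₁) of x² - 107y² = 1.
  Expand √107 as a continued fraction. a₀ = ⌊√107⌋ = 10; iterate m_{k+1} = d_k·a_k − m_k, d_{k+1} = (107 − m_{k+1}²)/d_k, a_{k+1} = ⌊(a₀ + m_{k+1})/d_{k+1}⌋ (starting m₀ = 0, d₀ = 1), with convergents p_k = a_k·p_{k-1} + p_{k-2}, q_k = a_k·q_{k-1} + q_{k-2} (p₋₁ = 1, q₋₁ = 0):
  k = 0: a₀ = 10; p₀/q₀ = 10/1; p₀² − 107·q₀² = 100 − 107 = -7.
  k = 1: m = 10, d = 7, a = ⌊(10 + 10)/7⌋ = 2; p/q = (2·10 + 1)/(2·1 + 0) = 21/2; p² − 107·q² = 441 − 428 = 13.
  k = 2: m = 4, d = 13, a = ⌊(10 + 4)/13⌋ = 1; p/q = (1·21 + 10)/(1·2 + 1) = 31/3; p² − 107·q² = 961 − 963 = -2.
  k = 3: m = 9, d = 2, a = ⌊(10 + 9)/2⌋ = 9; p/q = (9·31 + 21)/(9·3 + 2) = 300/29; p² − 107·q² = 90000 − 89987 = 13.
  k = 4: m = 9, d = 13, a = ⌊(10 + 9)/13⌋ = 1; p/q = (1·300 + 31)/(1·29 + 3) = 331/32; p² − 107·q² = 109561 − 109568 = -7.
  k = 5: m = 4, d = 7, a = ⌊(10 + 4)/7⌋ = 2; p/q = (2·331 + 300)/(2·32 + 29) = 962/93; p² − 107·q² = 925444 − 925443 = 1.
  The first convergent with p² − 107·q² = 1 gives the fundamental solution (x₁, y₁) = (962, 93).
Step 2: Apply the recurrence (x_{n+1}, y_{n+1}) = (x₁x_n + 107y₁y_n, x₁y_n + y₁x_n) repeatedly.
  From (x_1, y_1) = (962, 93): x_2 = 962·962 + 107·93·93 = 1850887; y_2 = 962·93 + 93·962 = 178932.
Step 3: Verify x_2² - 107·y_2² = 3425782686769 - 3425782686768 = 1 (should be 1). ✓

(x_1, y_1) = (962, 93); (x_2, y_2) = (1850887, 178932).


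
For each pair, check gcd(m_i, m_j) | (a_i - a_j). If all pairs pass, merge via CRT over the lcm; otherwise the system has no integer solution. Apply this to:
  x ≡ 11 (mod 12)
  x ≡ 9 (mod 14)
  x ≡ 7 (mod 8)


Moduli 12, 14, 8 are not pairwise coprime, so CRT works modulo lcm(m_i) when all pairwise compatibility conditions hold.
Pairwise compatibility: gcd(m_i, m_j) must divide a_i - a_j for every pair.
Merge one congruence at a time:
  Start: x ≡ 11 (mod 12).
  Combine with x ≡ 9 (mod 14): gcd(12, 14) = 2; 9 - 11 = -2, which IS divisible by 2, so compatible.
    Write x = 11 + 12·t and substitute into x ≡ 9 (mod 14): 12·t ≡ 9 − 11 = -2 (mod 14).
    Divide the congruence (and modulus) by g = 2: 6·t ≡ -1 (mod 7).
    Reduce coefficients mod 7: 6·t ≡ 6 (mod 7).
    The inverse of 6 mod 7 is 6 (since 6·6 = 36 = 5·7 + 1), so t ≡ 6·6 = 36 ≡ 1 (mod 7).
    Then x = 11 + 12·1 = 23, valid modulo lcm(12, 14) = 84: x ≡ 23 (mod 84).
  Combine with x ≡ 7 (mod 8): gcd(84, 8) = 4; 7 - 23 = -16, which IS divisible by 4, so compatible.
    Write x = 23 + 84·t and substitute into x ≡ 7 (mod 8): 84·t ≡ 7 − 23 = -16 (mod 8).
    Divide the congruence (and modulus) by g = 4: 21·t ≡ -4 (mod 2).
    Reduce coefficients mod 2: 1·t ≡ 0 (mod 2).
    So t ≡ 0 (mod 2).
    Then x = 23 + 84·0 = 23, valid modulo lcm(84, 8) = 168: x ≡ 23 (mod 168).
Verify: 23 mod 12 = 11, 23 mod 14 = 9, 23 mod 8 = 7.

x ≡ 23 (mod 168).


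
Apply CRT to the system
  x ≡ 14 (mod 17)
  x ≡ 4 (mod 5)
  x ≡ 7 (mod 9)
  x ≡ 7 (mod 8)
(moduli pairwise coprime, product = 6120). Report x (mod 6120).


Product of moduli M = 17 · 5 · 9 · 8 = 6120.
Merge one congruence at a time:
  Start: x ≡ 14 (mod 17).
  Combine with x ≡ 4 (mod 5); new modulus lcm = 85.
    Write x = 14 + 17·t and substitute into x ≡ 4 (mod 5): 17·t ≡ 4 − 14 = -10 (mod 5).
    Reduce coefficients mod 5: 2·t ≡ 0 (mod 5).
    The inverse of 2 mod 5 is 3 (since 2·3 = 6 = 1·5 + 1), so t ≡ 3·0 = 0 ≡ 0 (mod 5).
    Then x = 14 + 17·0 = 14, valid modulo lcm(17, 5) = 85: x ≡ 14 (mod 85).
  Combine with x ≡ 7 (mod 9); new modulus lcm = 765.
    Write x = 14 + 85·t and substitute into x ≡ 7 (mod 9): 85·t ≡ 7 − 14 = -7 (mod 9).
    Reduce coefficients mod 9: 4·t ≡ 2 (mod 9).
    The inverse of 4 mod 9 is 7 (since 4·7 = 28 = 3·9 + 1), so t ≡ 7·2 = 14 ≡ 5 (mod 9).
    Then x = 14 + 85·5 = 439, valid modulo lcm(85, 9) = 765: x ≡ 439 (mod 765).
  Combine with x ≡ 7 (mod 8); new modulus lcm = 6120.
    Write x = 439 + 765·t and substitute into x ≡ 7 (mod 8): 765·t ≡ 7 − 439 = -432 (mod 8).
    Reduce coefficients mod 8: 5·t ≡ 0 (mod 8).
    The inverse of 5 mod 8 is 5 (since 5·5 = 25 = 3·8 + 1), so t ≡ 5·0 = 0 ≡ 0 (mod 8).
    Then x = 439 + 765·0 = 439, valid modulo lcm(765, 8) = 6120: x ≡ 439 (mod 6120).
Verify against each original: 439 mod 17 = 14, 439 mod 5 = 4, 439 mod 9 = 7, 439 mod 8 = 7.

x ≡ 439 (mod 6120).


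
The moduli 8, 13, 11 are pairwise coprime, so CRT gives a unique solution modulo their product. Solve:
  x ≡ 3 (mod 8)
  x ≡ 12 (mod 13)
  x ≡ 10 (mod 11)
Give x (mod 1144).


Moduli 8, 13, 11 are pairwise coprime; by CRT there is a unique solution modulo M = 8 · 13 · 11 = 1144.
Solve pairwise, accumulating the modulus:
  Start with x ≡ 3 (mod 8).
  Combine with x ≡ 12 (mod 13): since gcd(8, 13) = 1, we get a unique residue mod 104.
    Write x = 3 + 8·t and substitute into x ≡ 12 (mod 13): 8·t ≡ 12 − 3 = 9 (mod 13).
    The inverse of 8 mod 13 is 5 (since 8·5 = 40 = 3·13 + 1), so t ≡ 5·9 = 45 ≡ 6 (mod 13).
    Then x = 3 + 8·6 = 51, valid modulo lcm(8, 13) = 104: x ≡ 51 (mod 104).
  Combine with x ≡ 10 (mod 11): since gcd(104, 11) = 1, we get a unique residue mod 1144.
    Write x = 51 + 104·t and substitute into x ≡ 10 (mod 11): 104·t ≡ 10 − 51 = -41 (mod 11).
    Reduce coefficients mod 11: 5·t ≡ 3 (mod 11).
    The inverse of 5 mod 11 is 9 (since 5·9 = 45 = 4·11 + 1), so t ≡ 9·3 = 27 ≡ 5 (mod 11).
    Then x = 51 + 104·5 = 571, valid modulo lcm(104, 11) = 1144: x ≡ 571 (mod 1144).
Verify: 571 mod 8 = 3 ✓, 571 mod 13 = 12 ✓, 571 mod 11 = 10 ✓.

x ≡ 571 (mod 1144).


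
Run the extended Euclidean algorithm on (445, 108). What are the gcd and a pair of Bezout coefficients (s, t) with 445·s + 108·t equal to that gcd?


Euclidean algorithm on (445, 108) — divide until remainder is 0:
  445 = 4 · 108 + 13
  108 = 8 · 13 + 4
  13 = 3 · 4 + 1
  4 = 4 · 1 + 0
gcd(445, 108) = 1.
Track Bezout coefficients alongside the remainders: start with r₀ = 445 = a·1 + b·0 (s = 1, t = 0) and r₁ = 108 = a·0 + b·1 (s = 0, t = 1); each new remainder r_{k+1} = r_{k-1} − q_k·r_k inherits s_{k+1} = s_{k-1} − q_k·s_k, t_{k+1} = t_{k-1} − q_k·t_k, so r_k = a·s_k + b·t_k at every step:
  q = 4: r = 13, s = 1 − 4·0 = 1, t = 0 − 4·1 = -4  (check: 445·1 + 108·(-4) = 13)
  q = 8: r = 4, s = 0 − 8·1 = -8, t = 1 − 8·(-4) = 33  (check: 445·(-8) + 108·33 = 4)
  q = 3: r = 1, s = 1 − 3·(-8) = 25, t = -4 − 3·33 = -103  (check: 445·25 + 108·(-103) = 1)
The row with r = 1 (the gcd) gives the Bezout coefficients s = 25, t = -103.
Result: 445 · (25) + 108 · (-103) = 1.

gcd(445, 108) = 1; s = 25, t = -103 (check: 445·25 + 108·(-103) = 1).


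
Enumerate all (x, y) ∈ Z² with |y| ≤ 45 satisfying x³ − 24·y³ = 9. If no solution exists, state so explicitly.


The equation is x³ - 24y³ = 9. For fixed y, x³ = 24·y³ + 9, so a solution requires the RHS to be a perfect cube.
Strategy: iterate y from -45 to 45, compute RHS = 24·y³ + 9, and check whether it is a (positive or negative) perfect cube.
Check small values of y:
  y = 0: RHS = 9 is not a perfect cube.
  y = 1: RHS = 33 is not a perfect cube.
  y = -1: RHS = -15 is not a perfect cube.
  y = 2: RHS = 201 is not a perfect cube.
  y = -2: RHS = -183 is not a perfect cube.
  y = 3: RHS = 657 is not a perfect cube.
  y = -3: RHS = -639 is not a perfect cube.
Continuing the search up to |y| = 45 finds no solutions either.
No (x, y) in the scanned range satisfies the equation.

No integer solutions with |y| ≤ 45.


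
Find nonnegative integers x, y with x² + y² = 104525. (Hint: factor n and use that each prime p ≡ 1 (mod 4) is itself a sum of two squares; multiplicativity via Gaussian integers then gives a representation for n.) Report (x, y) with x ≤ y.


Step 1: Factor n = 104525 = 5^2 · 37 · 113.
Step 2: Check the mod-4 condition on each prime factor: 5 ≡ 1 (mod 4), exponent 2; 37 ≡ 1 (mod 4), exponent 1; 113 ≡ 1 (mod 4), exponent 1.
All primes ≡ 3 (mod 4) appear to even exponent (or don't appear), so by the two-squares theorem n IS expressible as a sum of two squares.
Step 3: Build a representation. Group n = k² · m with k = 5 and m = 37 · 113 = 4181 (a product of primes ≡ 1 (mod 4)); a representation of m scales to one of n via (k·x)² + (k·y)² = k²(x² + y²). Each prime p ≡ 1 (mod 4) is itself a sum of two squares; find a² by testing p − a² for a perfect square:
  37: 37 − 1² = 36 = 6² ⇒ 37 = 1² + 6².
  113: 113 − 1² = 112, 113 − 2² = 109, 113 − 3² = 104, 113 − 4² = 97, 113 − 5² = 88, 113 − 6² = 77, 113 − 7² = 64 = 8² ⇒ 113 = 7² + 8².
  Combine using the Brahmagupta–Fibonacci identity (a² + b²)(c² + d²) = (ac − bd)² + (ad + bc)² = (ac + bd)² + (ad − bc)²:
  37 · 113 = 4181: from (1² + 6²)(7² + 8²), take (1·7 − 6·8, 1·8 + 6·7) = (7 − 48, 8 + 42) = (-41, 50); dropping signs (only squares matter) gives (41, 50); check 41² + 50² = 1681 + 2500 = 4181 ✓.
  Scale by k = 5: (5·41, 5·50) = (205, 250).
Step 4: Order so x ≤ y and verify: 205² + 250² = 42025 + 62500 = 104525 = n. ✓

n = 104525 = 205² + 250² (one valid representation with x ≤ y).


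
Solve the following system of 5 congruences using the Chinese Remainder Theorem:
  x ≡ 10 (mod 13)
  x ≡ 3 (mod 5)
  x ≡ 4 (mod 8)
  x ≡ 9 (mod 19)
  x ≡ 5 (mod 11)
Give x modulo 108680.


Product of moduli M = 13 · 5 · 8 · 19 · 11 = 108680.
Merge one congruence at a time:
  Start: x ≡ 10 (mod 13).
  Combine with x ≡ 3 (mod 5); new modulus lcm = 65.
    Write x = 10 + 13·t and substitute into x ≡ 3 (mod 5): 13·t ≡ 3 − 10 = -7 (mod 5).
    Reduce coefficients mod 5: 3·t ≡ 3 (mod 5).
    The inverse of 3 mod 5 is 2 (since 3·2 = 6 = 1·5 + 1), so t ≡ 2·3 = 6 ≡ 1 (mod 5).
    Then x = 10 + 13·1 = 23, valid modulo lcm(13, 5) = 65: x ≡ 23 (mod 65).
  Combine with x ≡ 4 (mod 8); new modulus lcm = 520.
    Write x = 23 + 65·t and substitute into x ≡ 4 (mod 8): 65·t ≡ 4 − 23 = -19 (mod 8).
    Reduce coefficients mod 8: 1·t ≡ 5 (mod 8).
    So t ≡ 5 (mod 8).
    Then x = 23 + 65·5 = 348, valid modulo lcm(65, 8) = 520: x ≡ 348 (mod 520).
  Combine with x ≡ 9 (mod 19); new modulus lcm = 9880.
    Write x = 348 + 520·t and substitute into x ≡ 9 (mod 19): 520·t ≡ 9 − 348 = -339 (mod 19).
    Reduce coefficients mod 19: 7·t ≡ 3 (mod 19).
    The inverse of 7 mod 19 is 11 (since 7·11 = 77 = 4·19 + 1), so t ≡ 11·3 = 33 ≡ 14 (mod 19).
    Then x = 348 + 520·14 = 7628, valid modulo lcm(520, 19) = 9880: x ≡ 7628 (mod 9880).
  Combine with x ≡ 5 (mod 11); new modulus lcm = 108680.
    Write x = 7628 + 9880·t and substitute into x ≡ 5 (mod 11): 9880·t ≡ 5 − 7628 = -7623 (mod 11).
    Reduce coefficients mod 11: 2·t ≡ 0 (mod 11).
    The inverse of 2 mod 11 is 6 (since 2·6 = 12 = 1·11 + 1), so t ≡ 6·0 = 0 ≡ 0 (mod 11).
    Then x = 7628 + 9880·0 = 7628, valid modulo lcm(9880, 11) = 108680: x ≡ 7628 (mod 108680).
Verify against each original: 7628 mod 13 = 10, 7628 mod 5 = 3, 7628 mod 8 = 4, 7628 mod 19 = 9, 7628 mod 11 = 5.

x ≡ 7628 (mod 108680).


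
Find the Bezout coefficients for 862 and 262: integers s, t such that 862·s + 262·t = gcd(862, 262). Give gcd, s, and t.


Euclidean algorithm on (862, 262) — divide until remainder is 0:
  862 = 3 · 262 + 76
  262 = 3 · 76 + 34
  76 = 2 · 34 + 8
  34 = 4 · 8 + 2
  8 = 4 · 2 + 0
gcd(862, 262) = 2.
Track Bezout coefficients alongside the remainders: start with r₀ = 862 = a·1 + b·0 (s = 1, t = 0) and r₁ = 262 = a·0 + b·1 (s = 0, t = 1); each new remainder r_{k+1} = r_{k-1} − q_k·r_k inherits s_{k+1} = s_{k-1} − q_k·s_k, t_{k+1} = t_{k-1} − q_k·t_k, so r_k = a·s_k + b·t_k at every step:
  q = 3: r = 76, s = 1 − 3·0 = 1, t = 0 − 3·1 = -3  (check: 862·1 + 262·(-3) = 76)
  q = 3: r = 34, s = 0 − 3·1 = -3, t = 1 − 3·(-3) = 10  (check: 862·(-3) + 262·10 = 34)
  q = 2: r = 8, s = 1 − 2·(-3) = 7, t = -3 − 2·10 = -23  (check: 862·7 + 262·(-23) = 8)
  q = 4: r = 2, s = -3 − 4·7 = -31, t = 10 − 4·(-23) = 102  (check: 862·(-31) + 262·102 = 2)
The row with r = 2 (the gcd) gives the Bezout coefficients s = -31, t = 102.
Result: 862 · (-31) + 262 · (102) = 2.

gcd(862, 262) = 2; s = -31, t = 102 (check: 862·(-31) + 262·102 = 2).


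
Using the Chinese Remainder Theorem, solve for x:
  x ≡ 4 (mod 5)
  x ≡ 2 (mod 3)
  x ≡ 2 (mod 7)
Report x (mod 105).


Moduli 5, 3, 7 are pairwise coprime; by CRT there is a unique solution modulo M = 5 · 3 · 7 = 105.
Solve pairwise, accumulating the modulus:
  Start with x ≡ 4 (mod 5).
  Combine with x ≡ 2 (mod 3): since gcd(5, 3) = 1, we get a unique residue mod 15.
    Write x = 4 + 5·t and substitute into x ≡ 2 (mod 3): 5·t ≡ 2 − 4 = -2 (mod 3).
    Reduce coefficients mod 3: 2·t ≡ 1 (mod 3).
    The inverse of 2 mod 3 is 2 (since 2·2 = 4 = 1·3 + 1), so t ≡ 2·1 = 2 ≡ 2 (mod 3).
    Then x = 4 + 5·2 = 14, valid modulo lcm(5, 3) = 15: x ≡ 14 (mod 15).
  Combine with x ≡ 2 (mod 7): since gcd(15, 7) = 1, we get a unique residue mod 105.
    Write x = 14 + 15·t and substitute into x ≡ 2 (mod 7): 15·t ≡ 2 − 14 = -12 (mod 7).
    Reduce coefficients mod 7: 1·t ≡ 2 (mod 7).
    So t ≡ 2 (mod 7).
    Then x = 14 + 15·2 = 44, valid modulo lcm(15, 7) = 105: x ≡ 44 (mod 105).
Verify: 44 mod 5 = 4 ✓, 44 mod 3 = 2 ✓, 44 mod 7 = 2 ✓.

x ≡ 44 (mod 105).


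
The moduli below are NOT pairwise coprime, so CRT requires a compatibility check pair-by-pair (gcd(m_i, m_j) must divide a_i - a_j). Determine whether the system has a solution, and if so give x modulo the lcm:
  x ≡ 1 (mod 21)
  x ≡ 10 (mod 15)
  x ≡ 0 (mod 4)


Moduli 21, 15, 4 are not pairwise coprime, so CRT works modulo lcm(m_i) when all pairwise compatibility conditions hold.
Pairwise compatibility: gcd(m_i, m_j) must divide a_i - a_j for every pair.
Merge one congruence at a time:
  Start: x ≡ 1 (mod 21).
  Combine with x ≡ 10 (mod 15): gcd(21, 15) = 3; 10 - 1 = 9, which IS divisible by 3, so compatible.
    Write x = 1 + 21·t and substitute into x ≡ 10 (mod 15): 21·t ≡ 10 − 1 = 9 (mod 15).
    Divide the congruence (and modulus) by g = 3: 7·t ≡ 3 (mod 5).
    Reduce coefficients mod 5: 2·t ≡ 3 (mod 5).
    The inverse of 2 mod 5 is 3 (since 2·3 = 6 = 1·5 + 1), so t ≡ 3·3 = 9 ≡ 4 (mod 5).
    Then x = 1 + 21·4 = 85, valid modulo lcm(21, 15) = 105: x ≡ 85 (mod 105).
  Combine with x ≡ 0 (mod 4): gcd(105, 4) = 1; 0 - 85 = -85, which IS divisible by 1, so compatible.
    Write x = 85 + 105·t and substitute into x ≡ 0 (mod 4): 105·t ≡ 0 − 85 = -85 (mod 4).
    Reduce coefficients mod 4: 1·t ≡ 3 (mod 4).
    So t ≡ 3 (mod 4).
    Then x = 85 + 105·3 = 400, valid modulo lcm(105, 4) = 420: x ≡ 400 (mod 420).
Verify: 400 mod 21 = 1, 400 mod 15 = 10, 400 mod 4 = 0.

x ≡ 400 (mod 420).


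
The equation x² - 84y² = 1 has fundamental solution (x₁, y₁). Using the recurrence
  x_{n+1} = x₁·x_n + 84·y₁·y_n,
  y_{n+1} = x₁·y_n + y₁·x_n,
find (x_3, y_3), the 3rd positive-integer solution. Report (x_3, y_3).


Step 1: Find the fundamental solution (x₁, y₁) of x² - 84y² = 1.
  Expand √84 as a continued fraction. a₀ = ⌊√84⌋ = 9; iterate m_{k+1} = d_k·a_k − m_k, d_{k+1} = (84 − m_{k+1}²)/d_k, a_{k+1} = ⌊(a₀ + m_{k+1})/d_{k+1}⌋ (starting m₀ = 0, d₀ = 1), with convergents p_k = a_k·p_{k-1} + p_{k-2}, q_k = a_k·q_{k-1} + q_{k-2} (p₋₁ = 1, q₋₁ = 0):
  k = 0: a₀ = 9; p₀/q₀ = 9/1; p₀² − 84·q₀² = 81 − 84 = -3.
  k = 1: m = 9, d = 3, a = ⌊(9 + 9)/3⌋ = 6; p/q = (6·9 + 1)/(6·1 + 0) = 55/6; p² − 84·q² = 3025 − 3024 = 1.
  The first convergent with p² − 84·q² = 1 gives the fundamental solution (x₁, y₁) = (55, 6).
Step 2: Apply the recurrence (x_{n+1}, y_{n+1}) = (x₁x_n + 84y₁y_n, x₁y_n + y₁x_n) repeatedly.
  From (x_1, y_1) = (55, 6): x_2 = 55·55 + 84·6·6 = 6049; y_2 = 55·6 + 6·55 = 660.
  From (x_2, y_2) = (6049, 660): x_3 = 55·6049 + 84·6·660 = 665335; y_3 = 55·660 + 6·6049 = 72594.
Step 3: Verify x_3² - 84·y_3² = 442670662225 - 442670662224 = 1 (should be 1). ✓

(x_1, y_1) = (55, 6); (x_3, y_3) = (665335, 72594).


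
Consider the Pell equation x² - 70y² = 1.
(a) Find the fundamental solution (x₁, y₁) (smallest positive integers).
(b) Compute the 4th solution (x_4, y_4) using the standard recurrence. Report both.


Step 1: Find the fundamental solution (x₁, y₁) of x² - 70y² = 1.
  Expand √70 as a continued fraction. a₀ = ⌊√70⌋ = 8; iterate m_{k+1} = d_k·a_k − m_k, d_{k+1} = (70 − m_{k+1}²)/d_k, a_{k+1} = ⌊(a₀ + m_{k+1})/d_{k+1}⌋ (starting m₀ = 0, d₀ = 1), with convergents p_k = a_k·p_{k-1} + p_{k-2}, q_k = a_k·q_{k-1} + q_{k-2} (p₋₁ = 1, q₋₁ = 0):
  k = 0: a₀ = 8; p₀/q₀ = 8/1; p₀² − 70·q₀² = 64 − 70 = -6.
  k = 1: m = 8, d = 6, a = ⌊(8 + 8)/6⌋ = 2; p/q = (2·8 + 1)/(2·1 + 0) = 17/2; p² − 70·q² = 289 − 280 = 9.
  k = 2: m = 4, d = 9, a = ⌊(8 + 4)/9⌋ = 1; p/q = (1·17 + 8)/(1·2 + 1) = 25/3; p² − 70·q² = 625 − 630 = -5.
  k = 3: m = 5, d = 5, a = ⌊(8 + 5)/5⌋ = 2; p/q = (2·25 + 17)/(2·3 + 2) = 67/8; p² − 70·q² = 4489 − 4480 = 9.
  k = 4: m = 5, d = 9, a = ⌊(8 + 5)/9⌋ = 1; p/q = (1·67 + 25)/(1·8 + 3) = 92/11; p² − 70·q² = 8464 − 8470 = -6.
  k = 5: m = 4, d = 6, a = ⌊(8 + 4)/6⌋ = 2; p/q = (2·92 + 67)/(2·11 + 8) = 251/30; p² − 70·q² = 63001 − 63000 = 1.
  The first convergent with p² − 70·q² = 1 gives the fundamental solution (x₁, y₁) = (251, 30).
Step 2: Apply the recurrence (x_{n+1}, y_{n+1}) = (x₁x_n + 70y₁y_n, x₁y_n + y₁x_n) repeatedly.
  From (x_1, y_1) = (251, 30): x_2 = 251·251 + 70·30·30 = 126001; y_2 = 251·30 + 30·251 = 15060.
  From (x_2, y_2) = (126001, 15060): x_3 = 251·126001 + 70·30·15060 = 63252251; y_3 = 251·15060 + 30·126001 = 7560090.
  From (x_3, y_3) = (63252251, 7560090): x_4 = 251·63252251 + 70·30·7560090 = 31752504001; y_4 = 251·7560090 + 30·63252251 = 3795150120.
Step 3: Verify x_4² - 70·y_4² = 1008221510333521008001 - 1008221510333521008000 = 1 (should be 1). ✓

(x_1, y_1) = (251, 30); (x_4, y_4) = (31752504001, 3795150120).


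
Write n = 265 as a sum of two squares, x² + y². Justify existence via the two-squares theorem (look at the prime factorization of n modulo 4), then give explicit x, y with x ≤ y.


Step 1: Factor n = 265 = 5 · 53.
Step 2: Check the mod-4 condition on each prime factor: 5 ≡ 1 (mod 4), exponent 1; 53 ≡ 1 (mod 4), exponent 1.
All primes ≡ 3 (mod 4) appear to even exponent (or don't appear), so by the two-squares theorem n IS expressible as a sum of two squares.
Step 3: Build a representation. Here n = 5 · 53 is a product of primes ≡ 1 (mod 4). Each prime p ≡ 1 (mod 4) is itself a sum of two squares; find a² by testing p − a² for a perfect square:
  5: 5 − 1² = 4 = 2² ⇒ 5 = 1² + 2².
  53: 53 − 1² = 52, 53 − 2² = 49 = 7² ⇒ 53 = 2² + 7².
  Combine using the Brahmagupta–Fibonacci identity (a² + b²)(c² + d²) = (ac − bd)² + (ad + bc)² = (ac + bd)² + (ad − bc)²:
  5 · 53 = 265: from (1² + 2²)(2² + 7²), take (1·2 − 2·7, 1·7 + 2·2) = (2 − 14, 7 + 4) = (-12, 11); dropping signs (only squares matter) gives (12, 11); check 12² + 11² = 144 + 121 = 265 ✓.
Step 4: Order so x ≤ y and verify: 11² + 12² = 121 + 144 = 265 = n. ✓

n = 265 = 11² + 12² (one valid representation with x ≤ y).


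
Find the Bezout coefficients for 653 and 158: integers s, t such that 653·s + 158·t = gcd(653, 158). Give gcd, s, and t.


Euclidean algorithm on (653, 158) — divide until remainder is 0:
  653 = 4 · 158 + 21
  158 = 7 · 21 + 11
  21 = 1 · 11 + 10
  11 = 1 · 10 + 1
  10 = 10 · 1 + 0
gcd(653, 158) = 1.
Track Bezout coefficients alongside the remainders: start with r₀ = 653 = a·1 + b·0 (s = 1, t = 0) and r₁ = 158 = a·0 + b·1 (s = 0, t = 1); each new remainder r_{k+1} = r_{k-1} − q_k·r_k inherits s_{k+1} = s_{k-1} − q_k·s_k, t_{k+1} = t_{k-1} − q_k·t_k, so r_k = a·s_k + b·t_k at every step:
  q = 4: r = 21, s = 1 − 4·0 = 1, t = 0 − 4·1 = -4  (check: 653·1 + 158·(-4) = 21)
  q = 7: r = 11, s = 0 − 7·1 = -7, t = 1 − 7·(-4) = 29  (check: 653·(-7) + 158·29 = 11)
  q = 1: r = 10, s = 1 − 1·(-7) = 8, t = -4 − 1·29 = -33  (check: 653·8 + 158·(-33) = 10)
  q = 1: r = 1, s = -7 − 1·8 = -15, t = 29 − 1·(-33) = 62  (check: 653·(-15) + 158·62 = 1)
The row with r = 1 (the gcd) gives the Bezout coefficients s = -15, t = 62.
Result: 653 · (-15) + 158 · (62) = 1.

gcd(653, 158) = 1; s = -15, t = 62 (check: 653·(-15) + 158·62 = 1).
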